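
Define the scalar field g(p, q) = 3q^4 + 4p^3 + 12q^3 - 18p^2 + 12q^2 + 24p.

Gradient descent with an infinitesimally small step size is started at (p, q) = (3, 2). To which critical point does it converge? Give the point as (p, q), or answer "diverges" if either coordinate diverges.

(2, 0)

g is separable, so gradient descent decouples: p follows -∂g/∂p, q follows -∂g/∂q.
∂g/∂p = 12(p - 2)(p - 1); at p=3 this is 24, so p decreases.
∂g/∂q = 12q(q + 1)(q + 2); at q=2 this is 288, so q decreases.
p converges to its nearest critical value 2 (a local min of the p-part); q converges to 0. The iterate converges to (2, 0).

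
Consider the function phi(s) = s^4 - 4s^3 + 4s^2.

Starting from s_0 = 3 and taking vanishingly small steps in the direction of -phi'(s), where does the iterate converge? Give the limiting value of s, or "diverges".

phi'(s) = 4s(s - 2)(s - 1), so phi'(3) = 24.
Gradient descent moves in the -phi' direction, i.e. s is decreasing.
The nearest critical point in that direction is s = 2, where phi'' = 8 > 0 (a local minimum). The iterate converges there.

2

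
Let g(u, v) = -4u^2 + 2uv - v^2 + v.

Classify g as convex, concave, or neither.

g is quadratic, so its Hessian is the constant matrix H = [[-8, 2], [2, -2]].
det(H) = 12, tr(H) = -10.
det(H) > 0 and tr(H) < 0, so H is negative definite everywhere: concave.

concave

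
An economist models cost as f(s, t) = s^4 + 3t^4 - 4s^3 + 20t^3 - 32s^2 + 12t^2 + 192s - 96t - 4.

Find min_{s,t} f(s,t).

f(s,t) separates as P(s) + Q(t) − 4, so its minimum is min P + min Q − 4.
P'(s) = 4(s - 4)(s - 3)(s + 4) vanishes at s ∈ {-4, 3, 4}; Q'(t) = 12(t - 1)(t + 2)(t + 4) vanishes at t ∈ {-4, -2, 1}.
Local minima of P (where P''>0): P(-4)=-768, P(4)=256. Local minima of Q: Q(-4)=64, Q(1)=-61.
So the global minimum of f is P(-4) + Q(1) − 4 = -768 − 61 − 4 = -833, attained at (-4, 1).

-833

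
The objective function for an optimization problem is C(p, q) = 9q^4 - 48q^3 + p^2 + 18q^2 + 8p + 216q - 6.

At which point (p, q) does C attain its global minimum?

(-4, -1)

C(p,q) separates as A(p) + B(q) − 6, so its minimum is min A + min B − 6.
A'(p) = 2p + 8 vanishes at p ∈ {-4}; B'(q) = 36(q - 3)(q - 2)(q + 1) vanishes at q ∈ {-1, 2, 3}.
Local minima of A (where A''>0): A(-4)=-16. Local minima of B: B(-1)=-141, B(3)=243.
So the global minimum of C is A(-4) + B(-1) − 6 = -16 − 141 − 6 = -163, attained at (-4, -1).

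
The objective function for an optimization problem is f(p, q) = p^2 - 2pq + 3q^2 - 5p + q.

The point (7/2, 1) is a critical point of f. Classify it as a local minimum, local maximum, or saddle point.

local minimum

The Hessian of f is constant: H = [[2, -2], [-2, 6]].
det(H) = 2·6 − (-2)² = 8.
det(H) > 0 and tr(H) = 8 > 0, so H is positive definite and the point is a local minimum.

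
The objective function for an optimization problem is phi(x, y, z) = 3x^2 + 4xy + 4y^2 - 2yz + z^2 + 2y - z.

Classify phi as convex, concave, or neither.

phi is quadratic, so its Hessian is the constant matrix H = [[6, 4, 0], [4, 8, -2], [0, -2, 2]].
Leading principal minors: 6, 32, 40.
All positive ⇒ H ≻ 0 ⇒ convex.

convex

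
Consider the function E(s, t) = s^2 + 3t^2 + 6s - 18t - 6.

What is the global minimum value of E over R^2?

E(s,t) separates as P(s) + Q(t) − 6, so its minimum is min P + min Q − 6.
P'(s) = 2s + 6 vanishes at s ∈ {-3}; Q'(t) = 6(t - 3) vanishes at t ∈ {3}.
Local minima of P (where P''>0): P(-3)=-9. Local minima of Q: Q(3)=-27.
So the global minimum of E is P(-3) + Q(3) − 6 = -9 − 27 − 6 = -42, attained at (-3, 3).

-42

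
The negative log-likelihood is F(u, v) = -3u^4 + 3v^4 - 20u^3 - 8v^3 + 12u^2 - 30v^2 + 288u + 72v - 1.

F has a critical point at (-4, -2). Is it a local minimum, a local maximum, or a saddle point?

saddle point

The mixed partial ∂²F/∂u∂v is 0, so the Hessian at any point is diag(F_uu, F_vv) = diag(12(-3u^2 - 10u + 2), 12(3v^2 - 4v - 5)).
At (-4, -2): H = diag(-72, 180).
The eigenvalues have opposite signs, so H is indefinite: a saddle point.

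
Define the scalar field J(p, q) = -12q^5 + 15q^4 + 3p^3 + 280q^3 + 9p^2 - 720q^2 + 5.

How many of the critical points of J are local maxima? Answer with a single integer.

2

J separates as a function of p plus a function of q, so ∇J=0 decouples.
∂J/∂p = 9p(p + 2) = 0 at p ∈ {-2, 0}; ∂J/∂q = -60q(q - 3)(q - 2)(q + 4) = 0 at q ∈ {-4, 0, 2, 3}.
The Hessian is diagonal: diag(J_pp, J_qq). Second derivatives: J_pp(-2)=-18, J_pp(0)=18; J_qq(-4)=10080, J_qq(0)=-1440, J_qq(2)=720, J_qq(3)=-1260.
Local maxima occur where both diagonal entries negative: (-2, 0), (-2, 3). Count: 2.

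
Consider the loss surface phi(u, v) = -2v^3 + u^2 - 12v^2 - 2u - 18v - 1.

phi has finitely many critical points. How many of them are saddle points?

phi separates as a function of u plus a function of v, so ∇phi=0 decouples.
∂phi/∂u = 2(u - 1) = 0 at u ∈ {1}; ∂phi/∂v = -6(v + 1)(v + 3) = 0 at v ∈ {-3, -1}.
The Hessian is diagonal: diag(phi_uu, phi_vv). Second derivatives: phi_uu(1)=2; phi_vv(-3)=12, phi_vv(-1)=-12.
Saddle points occur where the two diagonal entries have opposite signs: (1, -1). Count: 1.

1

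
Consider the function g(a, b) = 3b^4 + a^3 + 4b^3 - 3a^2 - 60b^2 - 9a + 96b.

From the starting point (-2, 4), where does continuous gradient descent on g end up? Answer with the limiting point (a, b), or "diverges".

g is separable, so gradient descent decouples: a follows -∂g/∂a, b follows -∂g/∂b.
∂g/∂a = 3(a - 3)(a + 1); at a=-2 this is 15, so a decreases.
∂g/∂b = 12(b - 2)(b - 1)(b + 4); at b=4 this is 576, so b decreases.
The a-coordinate has no critical point in that direction and runs off to infinity.

diverges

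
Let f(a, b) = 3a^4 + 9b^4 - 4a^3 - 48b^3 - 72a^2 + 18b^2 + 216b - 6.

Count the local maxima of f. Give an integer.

f separates as a function of a plus a function of b, so ∇f=0 decouples.
∂f/∂a = 12a(a - 4)(a + 3) = 0 at a ∈ {-3, 0, 4}; ∂f/∂b = 36(b - 3)(b - 2)(b + 1) = 0 at b ∈ {-1, 2, 3}.
The Hessian is diagonal: diag(f_aa, f_bb). Second derivatives: f_aa(-3)=252, f_aa(0)=-144, f_aa(4)=336; f_bb(-1)=432, f_bb(2)=-108, f_bb(3)=144.
Local maxima occur where both diagonal entries negative: (0, 2). Count: 1.

1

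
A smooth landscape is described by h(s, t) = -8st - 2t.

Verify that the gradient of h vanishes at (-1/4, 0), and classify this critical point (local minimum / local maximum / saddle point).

∇h = (-8t, -8s - 2); substituting (-1/4, 0) gives ∇h = (0, 0), so (-1/4, 0) is indeed a critical point.
The Hessian of h is constant: H = [[0, -8], [-8, 0]].
det(H) = 0·0 − (-8)² = -64.
Since det(H) < 0, H is indefinite and the critical point is a saddle point.

saddle point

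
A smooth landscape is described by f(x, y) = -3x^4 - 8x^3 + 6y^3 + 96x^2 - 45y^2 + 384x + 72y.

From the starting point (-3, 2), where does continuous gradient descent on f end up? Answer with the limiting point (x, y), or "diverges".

(-2, 4)

f is separable, so gradient descent decouples: x follows -∂f/∂x, y follows -∂f/∂y.
∂f/∂x = -12(x - 4)(x + 2)(x + 4); at x=-3 this is -84, so x increases.
∂f/∂y = 18(y - 4)(y - 1); at y=2 this is -36, so y increases.
x converges to its nearest critical value -2 (a local min of the x-part); y converges to 4. The iterate converges to (-2, 4).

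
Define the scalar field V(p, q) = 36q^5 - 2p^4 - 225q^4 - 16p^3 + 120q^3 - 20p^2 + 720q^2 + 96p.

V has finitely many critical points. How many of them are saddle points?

6

V separates as a function of p plus a function of q, so ∇V=0 decouples.
∂V/∂p = -8(p - 1)(p + 3)(p + 4) = 0 at p ∈ {-4, -3, 1}; ∂V/∂q = 180q(q - 4)(q - 2)(q + 1) = 0 at q ∈ {-1, 0, 2, 4}.
The Hessian is diagonal: diag(V_pp, V_qq). Second derivatives: V_pp(-4)=-40, V_pp(-3)=32, V_pp(1)=-160; V_qq(-1)=-2700, V_qq(0)=1440, V_qq(2)=-2160, V_qq(4)=7200.
Saddle points occur where the two diagonal entries have opposite signs: (-4, 0), (-4, 4), (-3, -1), (-3, 2), (1, 0), (1, 4). Count: 6.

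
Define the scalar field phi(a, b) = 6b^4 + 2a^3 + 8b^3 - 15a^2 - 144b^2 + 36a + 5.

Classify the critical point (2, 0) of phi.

local maximum

The mixed partial ∂²phi/∂a∂b is 0, so the Hessian at any point is diag(phi_aa, phi_bb) = diag(6(2a - 5), 24(3b^2 + 2b - 12)).
At (2, 0): H = diag(-6, -288).
Both eigenvalues are negative, so H is negative definite: a local maximum.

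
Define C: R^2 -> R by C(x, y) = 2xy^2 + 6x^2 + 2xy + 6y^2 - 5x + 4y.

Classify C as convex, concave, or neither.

The term 2xy^2 is cubic, so the Hessian is not constant.
∂²C/∂y² = 4x + 12, which takes both signs as x varies (negative for sufficiently negative x). A diagonal entry of the Hessian changing sign means the Hessian is neither positive- nor negative-semidefinite on all of R^2.

neither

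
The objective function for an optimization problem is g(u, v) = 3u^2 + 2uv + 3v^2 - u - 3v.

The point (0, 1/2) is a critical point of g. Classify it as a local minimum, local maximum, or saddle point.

local minimum

The Hessian of g is constant: H = [[6, 2], [2, 6]].
det(H) = 6·6 − 2² = 32.
det(H) > 0 and tr(H) = 12 > 0, so H is positive definite and the point is a local minimum.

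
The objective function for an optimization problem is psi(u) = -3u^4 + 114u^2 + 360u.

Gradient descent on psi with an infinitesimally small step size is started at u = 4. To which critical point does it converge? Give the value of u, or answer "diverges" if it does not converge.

-2

psi'(u) = -12(u - 5)(u + 2)(u + 3), so psi'(4) = 504.
Gradient descent moves in the -psi' direction, i.e. u is decreasing.
The nearest critical point in that direction is u = -2, where psi'' = 84 > 0 (a local minimum). The iterate converges there.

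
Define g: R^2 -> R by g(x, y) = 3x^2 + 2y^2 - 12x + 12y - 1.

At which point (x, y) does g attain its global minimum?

g(x,y) separates as P(x) + Q(y) − 1, so its minimum is min P + min Q − 1.
P'(x) = 6x - 12 vanishes at x ∈ {2}; Q'(y) = 4y + 12 vanishes at y ∈ {-3}.
Local minima of P (where P''>0): P(2)=-12. Local minima of Q: Q(-3)=-18.
So the global minimum of g is P(2) + Q(-3) − 1 = -12 − 18 − 1 = -31, attained at (2, -3).

(2, -3)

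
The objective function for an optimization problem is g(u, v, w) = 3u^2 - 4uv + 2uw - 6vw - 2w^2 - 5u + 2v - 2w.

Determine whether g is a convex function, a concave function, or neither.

g is quadratic, so its Hessian is the constant matrix H = [[6, -4, 2], [-4, 0, -6], [2, -6, -4]].
Leading principal minors: 6, -16, -56.
Neither pattern holds ⇒ H is indefinite ⇒ neither convex nor concave.

neither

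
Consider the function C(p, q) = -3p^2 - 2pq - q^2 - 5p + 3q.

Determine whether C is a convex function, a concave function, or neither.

C is quadratic, so its Hessian is the constant matrix H = [[-6, -2], [-2, -2]].
det(H) = 8, tr(H) = -8.
det(H) > 0 and tr(H) < 0, so H is negative definite everywhere: concave.

concave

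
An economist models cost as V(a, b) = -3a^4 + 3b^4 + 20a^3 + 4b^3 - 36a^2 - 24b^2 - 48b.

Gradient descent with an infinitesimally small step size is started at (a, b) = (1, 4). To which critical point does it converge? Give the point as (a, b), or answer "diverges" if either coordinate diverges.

V is separable, so gradient descent decouples: a follows -∂V/∂a, b follows -∂V/∂b.
∂V/∂a = -12a(a - 3)(a - 2); at a=1 this is -24, so a increases.
∂V/∂b = 12(b - 2)(b + 1)(b + 2); at b=4 this is 720, so b decreases.
a converges to its nearest critical value 2 (a local min of the a-part); b converges to 2. The iterate converges to (2, 2).

(2, 2)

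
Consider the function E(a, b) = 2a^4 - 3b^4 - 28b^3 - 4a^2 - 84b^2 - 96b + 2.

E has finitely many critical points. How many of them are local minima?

2

E separates as a function of a plus a function of b, so ∇E=0 decouples.
∂E/∂a = 8a(a - 1)(a + 1) = 0 at a ∈ {-1, 0, 1}; ∂E/∂b = -12(b + 1)(b + 2)(b + 4) = 0 at b ∈ {-4, -2, -1}.
The Hessian is diagonal: diag(E_aa, E_bb). Second derivatives: E_aa(-1)=16, E_aa(0)=-8, E_aa(1)=16; E_bb(-4)=-72, E_bb(-2)=24, E_bb(-1)=-36.
Local minima occur where both diagonal entries positive: (-1, -2), (1, -2). Count: 2.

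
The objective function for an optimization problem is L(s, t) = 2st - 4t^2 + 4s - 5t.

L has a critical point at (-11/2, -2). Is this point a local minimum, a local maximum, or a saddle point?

The Hessian of L is constant: H = [[0, 2], [2, -8]].
det(H) = 0·(-8) − 2² = -4.
Since det(H) < 0, H is indefinite and the critical point is a saddle point.

saddle point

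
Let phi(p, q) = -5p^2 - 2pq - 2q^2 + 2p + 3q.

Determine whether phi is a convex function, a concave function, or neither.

phi is quadratic, so its Hessian is the constant matrix H = [[-10, -2], [-2, -4]].
det(H) = 36, tr(H) = -14.
det(H) > 0 and tr(H) < 0, so H is negative definite everywhere: concave.

concave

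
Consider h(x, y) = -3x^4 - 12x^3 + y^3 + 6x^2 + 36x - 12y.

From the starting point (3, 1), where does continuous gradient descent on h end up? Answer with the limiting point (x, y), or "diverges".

h is separable, so gradient descent decouples: x follows -∂h/∂x, y follows -∂h/∂y.
∂h/∂x = -12(x - 1)(x + 1)(x + 3); at x=3 this is -576, so x increases.
∂h/∂y = 3(y - 2)(y + 2); at y=1 this is -9, so y increases.
The x-coordinate has no critical point in that direction and runs off to infinity.

diverges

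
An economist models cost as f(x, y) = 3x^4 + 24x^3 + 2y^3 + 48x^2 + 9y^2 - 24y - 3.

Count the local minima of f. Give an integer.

2

f separates as a function of x plus a function of y, so ∇f=0 decouples.
∂f/∂x = 12x(x + 2)(x + 4) = 0 at x ∈ {-4, -2, 0}; ∂f/∂y = 6(y - 1)(y + 4) = 0 at y ∈ {-4, 1}.
The Hessian is diagonal: diag(f_xx, f_yy). Second derivatives: f_xx(-4)=96, f_xx(-2)=-48, f_xx(0)=96; f_yy(-4)=-30, f_yy(1)=30.
Local minima occur where both diagonal entries positive: (-4, 1), (0, 1). Count: 2.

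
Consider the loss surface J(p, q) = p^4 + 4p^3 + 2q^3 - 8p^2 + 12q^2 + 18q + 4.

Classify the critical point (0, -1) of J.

saddle point

The mixed partial ∂²J/∂p∂q is 0, so the Hessian at any point is diag(J_pp, J_qq) = diag(4(3p^2 + 6p - 4), 12(q + 2)).
At (0, -1): H = diag(-16, 12).
The eigenvalues have opposite signs, so H is indefinite: a saddle point.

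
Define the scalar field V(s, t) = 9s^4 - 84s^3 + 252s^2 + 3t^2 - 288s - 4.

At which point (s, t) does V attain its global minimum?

(4, 0)

V(s,t) separates as P(s) + Q(t) − 4, so its minimum is min P + min Q − 4.
P'(s) = 36(s - 4)(s - 2)(s - 1) vanishes at s ∈ {1, 2, 4}; Q'(t) = 6t vanishes at t ∈ {0}.
Local minima of P (where P''>0): P(1)=-111, P(4)=-192. Local minima of Q: Q(0)=0.
So the global minimum of V is P(4) + Q(0) − 4 = -192 + 0 − 4 = -196, attained at (4, 0).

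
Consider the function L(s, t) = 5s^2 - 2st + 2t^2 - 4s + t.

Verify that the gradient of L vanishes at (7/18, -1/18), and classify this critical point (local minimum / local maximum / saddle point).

local minimum

∇L = (10s - 2t - 4, -2s + 4t + 1); substituting (7/18, -1/18) gives ∇L = (0, 0), so (7/18, -1/18) is indeed a critical point.
The Hessian of L is constant: H = [[10, -2], [-2, 4]].
det(H) = 10·4 − (-2)² = 36.
det(H) > 0 and tr(H) = 14 > 0, so H is positive definite and the point is a local minimum.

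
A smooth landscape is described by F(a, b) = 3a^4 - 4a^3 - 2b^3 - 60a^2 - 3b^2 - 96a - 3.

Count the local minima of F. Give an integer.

2

F separates as a function of a plus a function of b, so ∇F=0 decouples.
∂F/∂a = 12(a - 4)(a + 1)(a + 2) = 0 at a ∈ {-2, -1, 4}; ∂F/∂b = -6b(b + 1) = 0 at b ∈ {-1, 0}.
The Hessian is diagonal: diag(F_aa, F_bb). Second derivatives: F_aa(-2)=72, F_aa(-1)=-60, F_aa(4)=360; F_bb(-1)=6, F_bb(0)=-6.
Local minima occur where both diagonal entries positive: (-2, -1), (4, -1). Count: 2.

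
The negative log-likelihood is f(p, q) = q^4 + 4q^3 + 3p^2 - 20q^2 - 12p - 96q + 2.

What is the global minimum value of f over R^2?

-289

f(p,q) separates as A(p) + B(q) + 2, so its minimum is min A + min B + 2.
A'(p) = 6p - 12 vanishes at p ∈ {2}; B'(q) = 4(q - 3)(q + 2)(q + 4) vanishes at q ∈ {-4, -2, 3}.
Local minima of A (where A''>0): A(2)=-12. Local minima of B: B(-4)=64, B(3)=-279.
So the global minimum of f is A(2) + B(3) + 2 = -12 − 279 + 2 = -289, attained at (2, 3).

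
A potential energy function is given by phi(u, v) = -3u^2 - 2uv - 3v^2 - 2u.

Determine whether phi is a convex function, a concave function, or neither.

concave

phi is quadratic, so its Hessian is the constant matrix H = [[-6, -2], [-2, -6]].
det(H) = 32, tr(H) = -12.
det(H) > 0 and tr(H) < 0, so H is negative definite everywhere: concave.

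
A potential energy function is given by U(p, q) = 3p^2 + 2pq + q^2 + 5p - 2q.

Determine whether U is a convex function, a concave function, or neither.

convex

U is quadratic, so its Hessian is the constant matrix H = [[6, 2], [2, 2]].
det(H) = 8, tr(H) = 8.
det(H) > 0 and tr(H) > 0, so H is positive definite everywhere: convex.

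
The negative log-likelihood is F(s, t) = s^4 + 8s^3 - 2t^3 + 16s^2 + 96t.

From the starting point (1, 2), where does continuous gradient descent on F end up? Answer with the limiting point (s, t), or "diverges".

(0, -4)

F is separable, so gradient descent decouples: s follows -∂F/∂s, t follows -∂F/∂t.
∂F/∂s = 4s(s + 2)(s + 4); at s=1 this is 60, so s decreases.
∂F/∂t = -6(t - 4)(t + 4); at t=2 this is 72, so t decreases.
s converges to its nearest critical value 0 (a local min of the s-part); t converges to -4. The iterate converges to (0, -4).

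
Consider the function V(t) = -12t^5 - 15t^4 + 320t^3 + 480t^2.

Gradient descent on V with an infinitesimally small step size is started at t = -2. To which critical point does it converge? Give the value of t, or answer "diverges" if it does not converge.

-4

V'(t) = -60t(t - 4)(t + 1)(t + 4), so V'(-2) = 1440.
Gradient descent moves in the -V' direction, i.e. t is decreasing.
The nearest critical point in that direction is t = -4, where V'' = 5760 > 0 (a local minimum). The iterate converges there.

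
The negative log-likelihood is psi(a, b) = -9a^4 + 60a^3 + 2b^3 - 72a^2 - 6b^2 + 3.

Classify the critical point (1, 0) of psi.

The mixed partial ∂²psi/∂a∂b is 0, so the Hessian at any point is diag(psi_aa, psi_bb) = diag(36(-3a^2 + 10a - 4), 12(b - 1)).
At (1, 0): H = diag(108, -12).
The eigenvalues have opposite signs, so H is indefinite: a saddle point.

saddle point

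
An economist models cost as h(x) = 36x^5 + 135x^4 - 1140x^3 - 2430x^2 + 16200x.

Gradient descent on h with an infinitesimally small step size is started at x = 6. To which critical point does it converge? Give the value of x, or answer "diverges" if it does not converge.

h'(x) = 180(x - 3)(x - 2)(x + 3)(x + 5), so h'(6) = 213840.
Gradient descent moves in the -h' direction, i.e. x is decreasing.
The nearest critical point in that direction is x = 3, where h'' = 8640 > 0 (a local minimum). The iterate converges there.

3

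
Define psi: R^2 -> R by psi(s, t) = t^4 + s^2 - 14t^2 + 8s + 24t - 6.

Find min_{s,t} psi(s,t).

psi(s,t) separates as P(s) + Q(t) − 6, so its minimum is min P + min Q − 6.
P'(s) = 2s + 8 vanishes at s ∈ {-4}; Q'(t) = 4(t - 2)(t - 1)(t + 3) vanishes at t ∈ {-3, 1, 2}.
Local minima of P (where P''>0): P(-4)=-16. Local minima of Q: Q(-3)=-117, Q(2)=8.
So the global minimum of psi is P(-4) + Q(-3) − 6 = -16 − 117 − 6 = -139, attained at (-4, -3).

-139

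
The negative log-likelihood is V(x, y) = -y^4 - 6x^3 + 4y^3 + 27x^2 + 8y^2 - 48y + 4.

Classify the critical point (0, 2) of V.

local minimum

The mixed partial ∂²V/∂x∂y is 0, so the Hessian at any point is diag(V_xx, V_yy) = diag(18(-2x + 3), 4(-3y^2 + 6y + 4)).
At (0, 2): H = diag(54, 16).
Both eigenvalues are positive, so H is positive definite: a local minimum.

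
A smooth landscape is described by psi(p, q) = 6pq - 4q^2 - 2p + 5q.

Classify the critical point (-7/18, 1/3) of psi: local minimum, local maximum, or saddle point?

saddle point

The Hessian of psi is constant: H = [[0, 6], [6, -8]].
det(H) = 0·(-8) − 6² = -36.
Since det(H) < 0, H is indefinite and the critical point is a saddle point.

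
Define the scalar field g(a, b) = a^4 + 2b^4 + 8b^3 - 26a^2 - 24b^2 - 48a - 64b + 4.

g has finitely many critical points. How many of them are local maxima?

g separates as a function of a plus a function of b, so ∇g=0 decouples.
∂g/∂a = 4(a - 4)(a + 1)(a + 3) = 0 at a ∈ {-3, -1, 4}; ∂g/∂b = 8(b - 2)(b + 1)(b + 4) = 0 at b ∈ {-4, -1, 2}.
The Hessian is diagonal: diag(g_aa, g_bb). Second derivatives: g_aa(-3)=56, g_aa(-1)=-40, g_aa(4)=140; g_bb(-4)=144, g_bb(-1)=-72, g_bb(2)=144.
Local maxima occur where both diagonal entries negative: (-1, -1). Count: 1.

1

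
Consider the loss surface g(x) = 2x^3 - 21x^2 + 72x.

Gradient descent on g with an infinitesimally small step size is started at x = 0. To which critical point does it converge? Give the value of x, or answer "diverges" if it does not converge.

g'(x) = 6(x - 4)(x - 3), so g'(0) = 72.
Gradient descent moves in the -g' direction, i.e. x is decreasing.
There is no critical point below x=0, and g' keeps the same sign, so the iterate runs off to −∞.

diverges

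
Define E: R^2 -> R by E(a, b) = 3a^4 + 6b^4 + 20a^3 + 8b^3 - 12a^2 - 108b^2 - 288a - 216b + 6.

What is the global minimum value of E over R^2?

-1328

E(a,b) separates as P(a) + Q(b) + 6, so its minimum is min P + min Q + 6.
P'(a) = 12(a - 2)(a + 3)(a + 4) vanishes at a ∈ {-4, -3, 2}; Q'(b) = 24(b - 3)(b + 1)(b + 3) vanishes at b ∈ {-3, -1, 3}.
Local minima of P (where P''>0): P(-4)=448, P(2)=-416. Local minima of Q: Q(-3)=-54, Q(3)=-918.
So the global minimum of E is P(2) + Q(3) + 6 = -416 − 918 + 6 = -1328, attained at (2, 3).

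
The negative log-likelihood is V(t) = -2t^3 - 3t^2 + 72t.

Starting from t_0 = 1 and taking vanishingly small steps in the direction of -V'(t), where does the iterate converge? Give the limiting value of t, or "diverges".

V'(t) = -6(t - 3)(t + 4), so V'(1) = 60.
Gradient descent moves in the -V' direction, i.e. t is decreasing.
The nearest critical point in that direction is t = -4, where V'' = 42 > 0 (a local minimum). The iterate converges there.

-4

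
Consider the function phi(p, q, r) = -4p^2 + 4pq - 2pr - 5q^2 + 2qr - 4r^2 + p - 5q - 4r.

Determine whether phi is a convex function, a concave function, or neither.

phi is quadratic, so its Hessian is the constant matrix H = [[-8, 4, -2], [4, -10, 2], [-2, 2, -8]].
Leading principal minors: -8, 64, -472.
Signs alternate −, +, − ⇒ H ≺ 0 ⇒ concave.

concave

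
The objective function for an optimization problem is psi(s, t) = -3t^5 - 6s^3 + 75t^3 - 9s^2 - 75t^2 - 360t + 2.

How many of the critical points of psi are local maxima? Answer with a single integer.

psi separates as a function of s plus a function of t, so ∇psi=0 decouples.
∂psi/∂s = -18s(s + 1) = 0 at s ∈ {-1, 0}; ∂psi/∂t = -15(t - 3)(t - 2)(t + 1)(t + 4) = 0 at t ∈ {-4, -1, 2, 3}.
The Hessian is diagonal: diag(psi_ss, psi_tt). Second derivatives: psi_ss(-1)=18, psi_ss(0)=-18; psi_tt(-4)=1890, psi_tt(-1)=-540, psi_tt(2)=270, psi_tt(3)=-420.
Local maxima occur where both diagonal entries negative: (0, -1), (0, 3). Count: 2.

2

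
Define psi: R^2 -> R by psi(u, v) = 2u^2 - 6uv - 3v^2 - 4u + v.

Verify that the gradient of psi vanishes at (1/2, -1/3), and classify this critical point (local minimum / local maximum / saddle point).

saddle point

∇psi = (4u - 6v - 4, -6u - 6v + 1); substituting (1/2, -1/3) gives ∇psi = (0, 0), so (1/2, -1/3) is indeed a critical point.
The Hessian of psi is constant: H = [[4, -6], [-6, -6]].
det(H) = 4·(-6) − (-6)² = -60.
Since det(H) < 0, H is indefinite and the critical point is a saddle point.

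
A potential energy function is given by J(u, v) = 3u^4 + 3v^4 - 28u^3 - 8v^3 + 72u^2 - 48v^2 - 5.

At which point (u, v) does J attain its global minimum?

J(u,v) separates as P(u) + Q(v) − 5, so its minimum is min P + min Q − 5.
P'(u) = 12u(u - 4)(u - 3) vanishes at u ∈ {0, 3, 4}; Q'(v) = 12v(v - 4)(v + 2) vanishes at v ∈ {-2, 0, 4}.
Local minima of P (where P''>0): P(0)=0, P(4)=128. Local minima of Q: Q(-2)=-80, Q(4)=-512.
So the global minimum of J is P(0) + Q(4) − 5 = 0 − 512 − 5 = -517, attained at (0, 4).

(0, 4)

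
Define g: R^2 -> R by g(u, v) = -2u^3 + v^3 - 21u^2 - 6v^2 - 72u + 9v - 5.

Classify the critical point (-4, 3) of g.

The mixed partial ∂²g/∂u∂v is 0, so the Hessian at any point is diag(g_uu, g_vv) = diag(-6(2u + 7), 6(v - 2)).
At (-4, 3): H = diag(6, 6).
Both eigenvalues are positive, so H is positive definite: a local minimum.

local minimum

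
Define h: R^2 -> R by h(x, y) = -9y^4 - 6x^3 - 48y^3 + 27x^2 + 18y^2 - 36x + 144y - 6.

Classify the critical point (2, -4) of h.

The mixed partial ∂²h/∂x∂y is 0, so the Hessian at any point is diag(h_xx, h_yy) = diag(18(-2x + 3), 36(-3y^2 - 8y + 1)).
At (2, -4): H = diag(-18, -540).
Both eigenvalues are negative, so H is negative definite: a local maximum.

local maximum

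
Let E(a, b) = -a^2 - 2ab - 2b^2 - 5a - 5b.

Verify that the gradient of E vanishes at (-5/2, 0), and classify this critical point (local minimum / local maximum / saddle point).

local maximum

∇E = (-2a - 2b - 5, -2a - 4b - 5); substituting (-5/2, 0) gives ∇E = (0, 0), so (-5/2, 0) is indeed a critical point.
The Hessian of E is constant: H = [[-2, -2], [-2, -4]].
det(H) = (-2)·(-4) − (-2)² = 4.
det(H) > 0 and tr(H) = -6 < 0, so H is negative definite and the point is a local maximum.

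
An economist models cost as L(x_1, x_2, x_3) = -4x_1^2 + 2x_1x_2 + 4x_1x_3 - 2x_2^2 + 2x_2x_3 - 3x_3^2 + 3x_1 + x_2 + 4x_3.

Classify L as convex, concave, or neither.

concave

L is quadratic, so its Hessian is the constant matrix H = [[-8, 2, 4], [2, -4, 2], [4, 2, -6]].
Leading principal minors: -8, 28, -40.
Signs alternate −, +, − ⇒ H ≺ 0 ⇒ concave.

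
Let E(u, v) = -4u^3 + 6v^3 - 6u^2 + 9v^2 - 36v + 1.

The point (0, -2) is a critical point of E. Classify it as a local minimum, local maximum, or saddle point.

The mixed partial ∂²E/∂u∂v is 0, so the Hessian at any point is diag(E_uu, E_vv) = diag(-12(2u + 1), 18(2v + 1)).
At (0, -2): H = diag(-12, -54).
Both eigenvalues are negative, so H is negative definite: a local maximum.

local maximum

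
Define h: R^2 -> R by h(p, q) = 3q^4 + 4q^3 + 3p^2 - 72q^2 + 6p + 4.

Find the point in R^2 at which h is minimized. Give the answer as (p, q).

h(p,q) separates as A(p) + B(q) + 4, so its minimum is min A + min B + 4.
A'(p) = 6p + 6 vanishes at p ∈ {-1}; B'(q) = 12q(q - 3)(q + 4) vanishes at q ∈ {-4, 0, 3}.
Local minima of A (where A''>0): A(-1)=-3. Local minima of B: B(-4)=-640, B(3)=-297.
So the global minimum of h is A(-1) + B(-4) + 4 = -3 − 640 + 4 = -639, attained at (-1, -4).

(-1, -4)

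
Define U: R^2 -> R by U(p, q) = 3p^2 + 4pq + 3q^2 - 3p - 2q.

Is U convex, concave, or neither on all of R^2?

U is quadratic, so its Hessian is the constant matrix H = [[6, 4], [4, 6]].
det(H) = 20, tr(H) = 12.
det(H) > 0 and tr(H) > 0, so H is positive definite everywhere: convex.

convex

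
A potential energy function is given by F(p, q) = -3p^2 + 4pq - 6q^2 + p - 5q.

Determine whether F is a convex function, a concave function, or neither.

concave

F is quadratic, so its Hessian is the constant matrix H = [[-6, 4], [4, -12]].
det(H) = 56, tr(H) = -18.
det(H) > 0 and tr(H) < 0, so H is negative definite everywhere: concave.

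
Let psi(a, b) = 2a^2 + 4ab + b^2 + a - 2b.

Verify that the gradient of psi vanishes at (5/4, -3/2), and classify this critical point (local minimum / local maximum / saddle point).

∇psi = (4a + 4b + 1, 4a + 2b - 2); substituting (5/4, -3/2) gives ∇psi = (0, 0), so (5/4, -3/2) is indeed a critical point.
The Hessian of psi is constant: H = [[4, 4], [4, 2]].
det(H) = 4·2 − 4² = -8.
Since det(H) < 0, H is indefinite and the critical point is a saddle point.

saddle point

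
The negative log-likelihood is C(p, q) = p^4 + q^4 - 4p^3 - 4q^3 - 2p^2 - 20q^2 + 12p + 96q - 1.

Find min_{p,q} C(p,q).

C(p,q) separates as A(p) + B(q) − 1, so its minimum is min A + min B − 1.
A'(p) = 4(p - 3)(p - 1)(p + 1) vanishes at p ∈ {-1, 1, 3}; B'(q) = 4(q - 4)(q - 2)(q + 3) vanishes at q ∈ {-3, 2, 4}.
Local minima of A (where A''>0): A(-1)=-9, A(3)=-9. Local minima of B: B(-3)=-279, B(4)=64.
So the global minimum of C is A(-1) + B(-3) − 1 = -9 − 279 − 1 = -289, attained at (-1, -3).

-289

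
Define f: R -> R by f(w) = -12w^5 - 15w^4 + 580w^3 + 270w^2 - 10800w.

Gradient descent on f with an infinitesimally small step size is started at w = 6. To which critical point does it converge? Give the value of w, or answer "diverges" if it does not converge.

diverges

f'(w) = -60(w - 4)(w - 3)(w + 3)(w + 5), so f'(6) = -35640.
Gradient descent moves in the -f' direction, i.e. w is increasing.
There is no critical point above w=6, and f' keeps the same sign, so the iterate runs off to +∞.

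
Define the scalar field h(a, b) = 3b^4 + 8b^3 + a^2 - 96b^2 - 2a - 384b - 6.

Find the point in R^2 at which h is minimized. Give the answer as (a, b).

(1, 4)

h(a,b) separates as P(a) + Q(b) − 6, so its minimum is min P + min Q − 6.
P'(a) = 2a - 2 vanishes at a ∈ {1}; Q'(b) = 12(b - 4)(b + 2)(b + 4) vanishes at b ∈ {-4, -2, 4}.
Local minima of P (where P''>0): P(1)=-1. Local minima of Q: Q(-4)=256, Q(4)=-1792.
So the global minimum of h is P(1) + Q(4) − 6 = -1 − 1792 − 6 = -1799, attained at (1, 4).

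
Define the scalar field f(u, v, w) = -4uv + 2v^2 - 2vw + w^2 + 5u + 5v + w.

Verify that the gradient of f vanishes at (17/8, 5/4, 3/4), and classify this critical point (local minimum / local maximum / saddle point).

saddle point

∇f = (-4v + 5, -4u + 4v - 2w + 5, -2v + 2w + 1); substituting (17/8, 5/4, 3/4) gives ∇f = (0, 0, 0), so (17/8, 5/4, 3/4) is indeed a critical point.
The Hessian is constant: H = [[0, -4, 0], [-4, 4, -2], [0, -2, 2]].
Leading principal minors: Δ₁ = 0, Δ₂ = -16, Δ₃ = -32.
The minors fit neither the all-positive nor the alternating-sign pattern, so H is indefinite: a saddle point.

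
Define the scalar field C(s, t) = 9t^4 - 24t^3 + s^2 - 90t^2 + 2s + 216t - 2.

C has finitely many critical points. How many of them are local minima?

2

C separates as a function of s plus a function of t, so ∇C=0 decouples.
∂C/∂s = 2(s + 1) = 0 at s ∈ {-1}; ∂C/∂t = 36(t - 3)(t - 1)(t + 2) = 0 at t ∈ {-2, 1, 3}.
The Hessian is diagonal: diag(C_ss, C_tt). Second derivatives: C_ss(-1)=2; C_tt(-2)=540, C_tt(1)=-216, C_tt(3)=360.
Local minima occur where both diagonal entries positive: (-1, -2), (-1, 3). Count: 2.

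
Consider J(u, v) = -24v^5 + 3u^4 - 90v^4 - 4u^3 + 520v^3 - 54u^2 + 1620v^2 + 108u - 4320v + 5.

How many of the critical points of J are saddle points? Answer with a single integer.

6

J separates as a function of u plus a function of v, so ∇J=0 decouples.
∂J/∂u = 12(u - 3)(u - 1)(u + 3) = 0 at u ∈ {-3, 1, 3}; ∂J/∂v = -120(v - 3)(v - 1)(v + 3)(v + 4) = 0 at v ∈ {-4, -3, 1, 3}.
The Hessian is diagonal: diag(J_uu, J_vv). Second derivatives: J_uu(-3)=288, J_uu(1)=-96, J_uu(3)=144; J_vv(-4)=4200, J_vv(-3)=-2880, J_vv(1)=4800, J_vv(3)=-10080.
Saddle points occur where the two diagonal entries have opposite signs: (-3, -3), (-3, 3), (1, -4), (1, 1), (3, -3), (3, 3). Count: 6.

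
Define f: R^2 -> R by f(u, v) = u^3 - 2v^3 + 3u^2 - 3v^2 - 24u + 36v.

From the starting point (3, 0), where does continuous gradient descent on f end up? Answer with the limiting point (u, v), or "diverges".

f is separable, so gradient descent decouples: u follows -∂f/∂u, v follows -∂f/∂v.
∂f/∂u = 3(u - 2)(u + 4); at u=3 this is 21, so u decreases.
∂f/∂v = -6(v - 2)(v + 3); at v=0 this is 36, so v decreases.
u converges to its nearest critical value 2 (a local min of the u-part); v converges to -3. The iterate converges to (2, -3).

(2, -3)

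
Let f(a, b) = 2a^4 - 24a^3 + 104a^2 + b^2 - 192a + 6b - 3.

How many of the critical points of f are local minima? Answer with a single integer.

2

f separates as a function of a plus a function of b, so ∇f=0 decouples.
∂f/∂a = 8(a - 4)(a - 3)(a - 2) = 0 at a ∈ {2, 3, 4}; ∂f/∂b = 2(b + 3) = 0 at b ∈ {-3}.
The Hessian is diagonal: diag(f_aa, f_bb). Second derivatives: f_aa(2)=16, f_aa(3)=-8, f_aa(4)=16; f_bb(-3)=2.
Local minima occur where both diagonal entries positive: (2, -3), (4, -3). Count: 2.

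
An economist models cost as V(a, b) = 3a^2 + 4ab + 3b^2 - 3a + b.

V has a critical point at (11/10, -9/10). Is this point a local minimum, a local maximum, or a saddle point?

The Hessian of V is constant: H = [[6, 4], [4, 6]].
det(H) = 6·6 − 4² = 20.
det(H) > 0 and tr(H) = 12 > 0, so H is positive definite and the point is a local minimum.

local minimum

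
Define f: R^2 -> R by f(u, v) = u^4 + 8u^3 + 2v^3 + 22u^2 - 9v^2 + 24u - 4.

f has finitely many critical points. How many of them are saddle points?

f separates as a function of u plus a function of v, so ∇f=0 decouples.
∂f/∂u = 4(u + 1)(u + 2)(u + 3) = 0 at u ∈ {-3, -2, -1}; ∂f/∂v = 6v(v - 3) = 0 at v ∈ {0, 3}.
The Hessian is diagonal: diag(f_uu, f_vv). Second derivatives: f_uu(-3)=8, f_uu(-2)=-4, f_uu(-1)=8; f_vv(0)=-18, f_vv(3)=18.
Saddle points occur where the two diagonal entries have opposite signs: (-3, 0), (-2, 3), (-1, 0). Count: 3.

3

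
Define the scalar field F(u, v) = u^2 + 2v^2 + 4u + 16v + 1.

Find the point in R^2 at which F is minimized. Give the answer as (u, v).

(-2, -4)

F(u,v) separates as P(u) + Q(v) + 1, so its minimum is min P + min Q + 1.
P'(u) = 2u + 4 vanishes at u ∈ {-2}; Q'(v) = 4v + 16 vanishes at v ∈ {-4}.
Local minima of P (where P''>0): P(-2)=-4. Local minima of Q: Q(-4)=-32.
So the global minimum of F is P(-2) + Q(-4) + 1 = -4 − 32 + 1 = -35, attained at (-2, -4).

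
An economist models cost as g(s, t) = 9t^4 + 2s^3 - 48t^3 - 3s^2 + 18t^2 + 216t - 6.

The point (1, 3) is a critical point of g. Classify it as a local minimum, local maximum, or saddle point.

local minimum

The mixed partial ∂²g/∂s∂t is 0, so the Hessian at any point is diag(g_ss, g_tt) = diag(6(2s - 1), 36(3t^2 - 8t + 1)).
At (1, 3): H = diag(6, 144).
Both eigenvalues are positive, so H is positive definite: a local minimum.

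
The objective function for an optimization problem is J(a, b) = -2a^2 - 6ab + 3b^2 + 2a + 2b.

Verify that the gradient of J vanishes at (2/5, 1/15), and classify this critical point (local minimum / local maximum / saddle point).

∇J = (-4a - 6b + 2, -6a + 6b + 2); substituting (2/5, 1/15) gives ∇J = (0, 0), so (2/5, 1/15) is indeed a critical point.
The Hessian of J is constant: H = [[-4, -6], [-6, 6]].
det(H) = (-4)·6 − (-6)² = -60.
Since det(H) < 0, H is indefinite and the critical point is a saddle point.

saddle point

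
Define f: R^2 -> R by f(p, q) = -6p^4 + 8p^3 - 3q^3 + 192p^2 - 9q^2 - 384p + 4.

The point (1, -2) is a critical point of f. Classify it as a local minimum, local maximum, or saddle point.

local minimum

The mixed partial ∂²f/∂p∂q is 0, so the Hessian at any point is diag(f_pp, f_qq) = diag(24(-3p^2 + 2p + 16), -18(q + 1)).
At (1, -2): H = diag(360, 18).
Both eigenvalues are positive, so H is positive definite: a local minimum.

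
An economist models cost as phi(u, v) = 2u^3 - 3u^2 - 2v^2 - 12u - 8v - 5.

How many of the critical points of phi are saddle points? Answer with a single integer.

phi separates as a function of u plus a function of v, so ∇phi=0 decouples.
∂phi/∂u = 6(u - 2)(u + 1) = 0 at u ∈ {-1, 2}; ∂phi/∂v = -4(v + 2) = 0 at v ∈ {-2}.
The Hessian is diagonal: diag(phi_uu, phi_vv). Second derivatives: phi_uu(-1)=-18, phi_uu(2)=18; phi_vv(-2)=-4.
Saddle points occur where the two diagonal entries have opposite signs: (2, -2). Count: 1.

1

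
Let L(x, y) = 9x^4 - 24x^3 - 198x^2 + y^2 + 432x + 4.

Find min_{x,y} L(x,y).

L(x,y) separates as P(x) + Q(y) + 4, so its minimum is min P + min Q + 4.
P'(x) = 36(x - 4)(x - 1)(x + 3) vanishes at x ∈ {-3, 1, 4}; Q'(y) = 2y vanishes at y ∈ {0}.
Local minima of P (where P''>0): P(-3)=-1701, P(4)=-672. Local minima of Q: Q(0)=0.
So the global minimum of L is P(-3) + Q(0) + 4 = -1701 + 0 + 4 = -1697, attained at (-3, 0).

-1697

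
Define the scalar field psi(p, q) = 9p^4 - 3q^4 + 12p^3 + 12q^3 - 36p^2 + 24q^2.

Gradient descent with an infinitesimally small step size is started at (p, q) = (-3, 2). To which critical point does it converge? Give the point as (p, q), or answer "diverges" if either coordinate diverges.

(-2, 0)

psi is separable, so gradient descent decouples: p follows -∂psi/∂p, q follows -∂psi/∂q.
∂psi/∂p = 36p(p - 1)(p + 2); at p=-3 this is -432, so p increases.
∂psi/∂q = -12q(q - 4)(q + 1); at q=2 this is 144, so q decreases.
p converges to its nearest critical value -2 (a local min of the p-part); q converges to 0. The iterate converges to (-2, 0).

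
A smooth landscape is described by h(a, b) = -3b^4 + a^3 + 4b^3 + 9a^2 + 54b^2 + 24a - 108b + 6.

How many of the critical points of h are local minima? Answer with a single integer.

h separates as a function of a plus a function of b, so ∇h=0 decouples.
∂h/∂a = 3(a + 2)(a + 4) = 0 at a ∈ {-4, -2}; ∂h/∂b = -12(b - 3)(b - 1)(b + 3) = 0 at b ∈ {-3, 1, 3}.
The Hessian is diagonal: diag(h_aa, h_bb). Second derivatives: h_aa(-4)=-6, h_aa(-2)=6; h_bb(-3)=-288, h_bb(1)=96, h_bb(3)=-144.
Local minima occur where both diagonal entries positive: (-2, 1). Count: 1.

1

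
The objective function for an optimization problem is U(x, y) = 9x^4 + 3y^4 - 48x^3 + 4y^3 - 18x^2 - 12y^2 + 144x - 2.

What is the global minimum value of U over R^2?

-514

U(x,y) separates as P(x) + Q(y) − 2, so its minimum is min P + min Q − 2.
P'(x) = 36(x - 4)(x - 1)(x + 1) vanishes at x ∈ {-1, 1, 4}; Q'(y) = 12y(y - 1)(y + 2) vanishes at y ∈ {-2, 0, 1}.
Local minima of P (where P''>0): P(-1)=-105, P(4)=-480. Local minima of Q: Q(-2)=-32, Q(1)=-5.
So the global minimum of U is P(4) + Q(-2) − 2 = -480 − 32 − 2 = -514, attained at (4, -2).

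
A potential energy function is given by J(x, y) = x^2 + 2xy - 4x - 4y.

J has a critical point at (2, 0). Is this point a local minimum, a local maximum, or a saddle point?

saddle point

The Hessian of J is constant: H = [[2, 2], [2, 0]].
det(H) = 2·0 − 2² = -4.
Since det(H) < 0, H is indefinite and the critical point is a saddle point.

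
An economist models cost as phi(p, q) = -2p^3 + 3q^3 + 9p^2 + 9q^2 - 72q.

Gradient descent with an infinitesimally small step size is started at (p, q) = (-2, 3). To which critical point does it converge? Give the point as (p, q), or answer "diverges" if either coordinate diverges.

phi is separable, so gradient descent decouples: p follows -∂phi/∂p, q follows -∂phi/∂q.
∂phi/∂p = -6p(p - 3); at p=-2 this is -60, so p increases.
∂phi/∂q = 9(q - 2)(q + 4); at q=3 this is 63, so q decreases.
p converges to its nearest critical value 0 (a local min of the p-part); q converges to 2. The iterate converges to (0, 2).

(0, 2)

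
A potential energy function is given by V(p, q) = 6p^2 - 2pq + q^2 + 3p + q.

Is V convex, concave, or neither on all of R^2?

convex

V is quadratic, so its Hessian is the constant matrix H = [[12, -2], [-2, 2]].
det(H) = 20, tr(H) = 14.
det(H) > 0 and tr(H) > 0, so H is positive definite everywhere: convex.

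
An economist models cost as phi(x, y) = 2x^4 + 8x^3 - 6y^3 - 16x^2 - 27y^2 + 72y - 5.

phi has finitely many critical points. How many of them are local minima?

phi separates as a function of x plus a function of y, so ∇phi=0 decouples.
∂phi/∂x = 8x(x - 1)(x + 4) = 0 at x ∈ {-4, 0, 1}; ∂phi/∂y = -18(y - 1)(y + 4) = 0 at y ∈ {-4, 1}.
The Hessian is diagonal: diag(phi_xx, phi_yy). Second derivatives: phi_xx(-4)=160, phi_xx(0)=-32, phi_xx(1)=40; phi_yy(-4)=90, phi_yy(1)=-90.
Local minima occur where both diagonal entries positive: (-4, -4), (1, -4). Count: 2.

2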